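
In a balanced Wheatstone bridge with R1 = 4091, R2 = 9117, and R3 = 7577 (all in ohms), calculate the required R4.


At balance: R1*R4 = R2*R3, so R4 = R2*R3/R1.
R4 = 9117 * 7577 / 4091
R4 = 69079509 / 4091
R4 = 16885.73 ohm

16885.73 ohm


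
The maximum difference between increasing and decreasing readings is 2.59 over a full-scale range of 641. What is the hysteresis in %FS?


Hysteresis = (max difference / full scale) * 100%.
H = (2.59 / 641) * 100
H = 0.404 %FS

0.404 %FS


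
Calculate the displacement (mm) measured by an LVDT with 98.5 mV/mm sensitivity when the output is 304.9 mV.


Displacement = Vout / sensitivity.
d = 304.9 / 98.5
d = 3.095 mm

3.095 mm


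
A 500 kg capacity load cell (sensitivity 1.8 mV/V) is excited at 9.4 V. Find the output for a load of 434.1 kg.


Vout = rated_output * Vex * (load / capacity).
Vout = 1.8 * 9.4 * (434.1 / 500)
Vout = 1.8 * 9.4 * 0.8682
Vout = 14.69 mV

14.69 mV


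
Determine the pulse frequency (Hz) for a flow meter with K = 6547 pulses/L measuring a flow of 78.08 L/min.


Frequency = K * Q / 60 (converting L/min to L/s).
f = 6547 * 78.08 / 60
f = 511189.76 / 60
f = 8519.83 Hz

8519.83 Hz


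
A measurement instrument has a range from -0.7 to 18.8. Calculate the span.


Span = upper range - lower range.
Span = 18.8 - (-0.7)
Span = 19.5

19.5


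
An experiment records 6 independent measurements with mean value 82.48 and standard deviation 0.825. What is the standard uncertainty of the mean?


The standard uncertainty for Type A evaluation is u = s / sqrt(n).
u = 0.825 / sqrt(6)
u = 0.825 / 2.4495
u = 0.3368

0.3368


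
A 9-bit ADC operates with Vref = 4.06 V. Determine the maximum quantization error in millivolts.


The maximum quantization error is +/- LSB/2.
LSB = Vref / 2^n = 4.06 / 512 = 0.00792969 V
Max error = LSB / 2 = 0.00792969 / 2 = 0.00396484 V
Max error = 3.9648 mV

3.9648 mV


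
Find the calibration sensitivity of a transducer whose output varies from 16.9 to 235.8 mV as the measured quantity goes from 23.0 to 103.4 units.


Sensitivity = (y2 - y1) / (x2 - x1).
S = (235.8 - 16.9) / (103.4 - 23.0)
S = 218.9 / 80.4
S = 2.7226 mV/unit

2.7226 mV/unit


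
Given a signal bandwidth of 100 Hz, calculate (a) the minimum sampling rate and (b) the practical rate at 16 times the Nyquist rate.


By Nyquist theorem, fs_min = 2 * fmax.
fs_min = 2 * 100 = 200 Hz
Practical rate = 16 * fs_min = 16 * 200 = 3200 Hz

fs_min = 200 Hz, fs_practical = 3200 Hz


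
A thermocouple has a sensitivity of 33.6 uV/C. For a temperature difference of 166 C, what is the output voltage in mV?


The thermocouple output V = sensitivity * dT.
V = 33.6 uV/C * 166 C
V = 5577.6 uV
V = 5.578 mV

5.578 mV


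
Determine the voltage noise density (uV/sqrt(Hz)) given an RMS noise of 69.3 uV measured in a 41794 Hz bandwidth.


Noise spectral density = Vrms / sqrt(BW).
NSD = 69.3 / sqrt(41794)
NSD = 69.3 / 204.4358
NSD = 0.339 uV/sqrt(Hz)

0.339 uV/sqrt(Hz)


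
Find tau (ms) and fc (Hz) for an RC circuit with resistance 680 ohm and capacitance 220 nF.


Time constant: tau = R * C.
tau = 680 * 2.20e-07 = 0.0001496 s
tau = 0.1496 ms
Cutoff frequency: fc = 1 / (2*pi*R*C).
fc = 1 / (2*pi*0.0001496) = 1063.87 Hz

tau = 0.1496 ms, fc = 1063.87 Hz


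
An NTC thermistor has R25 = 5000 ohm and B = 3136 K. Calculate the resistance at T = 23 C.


NTC thermistor equation: Rt = R25 * exp(B * (1/T - 1/T25)).
T in Kelvin: 296.15 K, T25 = 298.15 K
1/T - 1/T25 = 1/296.15 - 1/298.15 = 2.265e-05
B * (1/T - 1/T25) = 3136 * 2.265e-05 = 0.071
Rt = 5000 * exp(0.071) = 5368.1 ohm

5368.1 ohm


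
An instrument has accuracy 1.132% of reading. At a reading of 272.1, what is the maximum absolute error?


Absolute error = (accuracy% / 100) * reading.
Error = (1.132 / 100) * 272.1
Error = 0.01132 * 272.1
Error = 3.0802

3.0802


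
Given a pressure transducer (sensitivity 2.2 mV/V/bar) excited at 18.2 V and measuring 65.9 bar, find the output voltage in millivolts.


Output = sensitivity * Vex * P.
Vout = 2.2 * 18.2 * 65.9
Vout = 40.04 * 65.9
Vout = 2638.64 mV

2638.64 mV


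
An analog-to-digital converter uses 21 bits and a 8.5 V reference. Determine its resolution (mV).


The resolution (LSB) of an ADC is Vref / 2^n.
LSB = 8.5 / 2^21
LSB = 8.5 / 2097152
LSB = 4.05e-06 V = 0.00405312 mV

0.00405312 mV


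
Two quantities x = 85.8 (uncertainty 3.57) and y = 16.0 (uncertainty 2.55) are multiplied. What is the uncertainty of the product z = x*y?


For a product z = x*y, the relative uncertainty is:
uz/z = sqrt((ux/x)^2 + (uy/y)^2)
Relative uncertainties: ux/x = 3.57/85.8 = 0.041608
uy/y = 2.55/16.0 = 0.159375
z = 85.8 * 16.0 = 1372.8
uz = 1372.8 * sqrt(0.041608^2 + 0.159375^2) = 226.123

226.123


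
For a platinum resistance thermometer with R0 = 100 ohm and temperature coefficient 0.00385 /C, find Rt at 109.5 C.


The RTD equation: Rt = R0 * (1 + alpha * T).
Rt = 100 * (1 + 0.00385 * 109.5)
Rt = 100 * (1 + 0.421575)
Rt = 100 * 1.421575
Rt = 142.157 ohm

142.157 ohm


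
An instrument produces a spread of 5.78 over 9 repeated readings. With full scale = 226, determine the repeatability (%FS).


Repeatability = (spread / full scale) * 100%.
R = (5.78 / 226) * 100
R = 2.558 %FS

2.558 %FS


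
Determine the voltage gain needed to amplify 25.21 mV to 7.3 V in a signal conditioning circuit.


Gain = Vout / Vin (converting to same units).
G = 7.3 V / 25.21 mV
G = 7300.0 mV / 25.21 mV
G = 289.57

289.57


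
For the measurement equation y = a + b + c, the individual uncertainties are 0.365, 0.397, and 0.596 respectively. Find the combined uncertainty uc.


For a sum of independent quantities, uc = sqrt(u1^2 + u2^2 + u3^2).
uc = sqrt(0.365^2 + 0.397^2 + 0.596^2)
uc = sqrt(0.133225 + 0.157609 + 0.355216)
uc = 0.8038

0.8038


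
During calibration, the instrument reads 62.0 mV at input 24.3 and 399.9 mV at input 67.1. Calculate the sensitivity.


Sensitivity = (y2 - y1) / (x2 - x1).
S = (399.9 - 62.0) / (67.1 - 24.3)
S = 337.9 / 42.8
S = 7.8949 mV/unit

7.8949 mV/unit


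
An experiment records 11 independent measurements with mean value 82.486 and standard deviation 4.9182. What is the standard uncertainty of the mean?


The standard uncertainty for Type A evaluation is u = s / sqrt(n).
u = 4.9182 / sqrt(11)
u = 4.9182 / 3.3166
u = 1.4829

1.4829


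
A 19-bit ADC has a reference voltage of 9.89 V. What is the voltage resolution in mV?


The resolution (LSB) of an ADC is Vref / 2^n.
LSB = 9.89 / 2^19
LSB = 9.89 / 524288
LSB = 1.886e-05 V = 0.01886368 mV

0.01886368 mV


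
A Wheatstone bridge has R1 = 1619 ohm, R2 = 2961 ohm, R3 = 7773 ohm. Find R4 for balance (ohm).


At balance: R1*R4 = R2*R3, so R4 = R2*R3/R1.
R4 = 2961 * 7773 / 1619
R4 = 23015853 / 1619
R4 = 14216.09 ohm

14216.09 ohm


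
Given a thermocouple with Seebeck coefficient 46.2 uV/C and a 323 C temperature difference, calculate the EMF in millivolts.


The thermocouple output V = sensitivity * dT.
V = 46.2 uV/C * 323 C
V = 14922.6 uV
V = 14.923 mV

14.923 mV


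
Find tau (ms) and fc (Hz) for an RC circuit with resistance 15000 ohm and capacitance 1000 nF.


Time constant: tau = R * C.
tau = 15000 * 1.00e-06 = 0.015 s
tau = 15.0 ms
Cutoff frequency: fc = 1 / (2*pi*R*C).
fc = 1 / (2*pi*0.015) = 10.61 Hz

tau = 15.0 ms, fc = 10.61 Hz


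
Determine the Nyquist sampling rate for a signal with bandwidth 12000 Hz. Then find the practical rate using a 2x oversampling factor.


By Nyquist theorem, fs_min = 2 * fmax.
fs_min = 2 * 12000 = 24000 Hz
Practical rate = 2 * fs_min = 2 * 24000 = 48000 Hz

fs_min = 24000 Hz, fs_practical = 48000 Hz


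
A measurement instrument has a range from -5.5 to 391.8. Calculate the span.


Span = upper range - lower range.
Span = 391.8 - (-5.5)
Span = 397.3

397.3


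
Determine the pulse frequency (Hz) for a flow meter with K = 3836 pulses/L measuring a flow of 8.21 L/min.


Frequency = K * Q / 60 (converting L/min to L/s).
f = 3836 * 8.21 / 60
f = 31493.56 / 60
f = 524.89 Hz

524.89 Hz


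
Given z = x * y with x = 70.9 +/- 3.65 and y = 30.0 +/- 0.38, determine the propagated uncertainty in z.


For a product z = x*y, the relative uncertainty is:
uz/z = sqrt((ux/x)^2 + (uy/y)^2)
Relative uncertainties: ux/x = 3.65/70.9 = 0.051481
uy/y = 0.38/30.0 = 0.012667
z = 70.9 * 30.0 = 2127.0
uz = 2127.0 * sqrt(0.051481^2 + 0.012667^2) = 112.766

112.766


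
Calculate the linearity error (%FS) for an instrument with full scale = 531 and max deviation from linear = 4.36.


Linearity error = (max deviation / full scale) * 100%.
Linearity = (4.36 / 531) * 100
Linearity = 0.821 %FS

0.821 %FS


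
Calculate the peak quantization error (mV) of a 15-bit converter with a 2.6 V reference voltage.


The maximum quantization error is +/- LSB/2.
LSB = Vref / 2^n = 2.6 / 32768 = 7.935e-05 V
Max error = LSB / 2 = 7.935e-05 / 2 = 3.967e-05 V
Max error = 0.0397 mV

0.0397 mV


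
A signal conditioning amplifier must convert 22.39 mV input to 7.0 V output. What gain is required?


Gain = Vout / Vin (converting to same units).
G = 7.0 V / 22.39 mV
G = 7000.0 mV / 22.39 mV
G = 312.64

312.64


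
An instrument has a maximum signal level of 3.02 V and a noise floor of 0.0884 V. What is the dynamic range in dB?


Dynamic range = 20 * log10(Vmax / Vnoise).
DR = 20 * log10(3.02 / 0.0884)
DR = 20 * log10(34.16)
DR = 30.67 dB

30.67 dB


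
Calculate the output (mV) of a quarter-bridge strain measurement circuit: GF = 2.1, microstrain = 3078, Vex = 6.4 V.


Quarter bridge output: Vout = (GF * epsilon * Vex) / 4.
Vout = (2.1 * 3078e-6 * 6.4) / 4
Vout = 0.04136832 / 4 V
Vout = 0.01034208 V = 10.3421 mV

10.3421 mV


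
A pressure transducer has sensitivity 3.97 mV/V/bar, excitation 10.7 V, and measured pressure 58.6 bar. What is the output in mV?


Output = sensitivity * Vex * P.
Vout = 3.97 * 10.7 * 58.6
Vout = 42.479 * 58.6
Vout = 2489.27 mV

2489.27 mV


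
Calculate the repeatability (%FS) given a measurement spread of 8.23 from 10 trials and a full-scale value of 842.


Repeatability = (spread / full scale) * 100%.
R = (8.23 / 842) * 100
R = 0.977 %FS

0.977 %FS


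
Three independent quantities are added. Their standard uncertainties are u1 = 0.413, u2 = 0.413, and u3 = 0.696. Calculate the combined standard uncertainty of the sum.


For a sum of independent quantities, uc = sqrt(u1^2 + u2^2 + u3^2).
uc = sqrt(0.413^2 + 0.413^2 + 0.696^2)
uc = sqrt(0.170569 + 0.170569 + 0.484416)
uc = 0.9086

0.9086


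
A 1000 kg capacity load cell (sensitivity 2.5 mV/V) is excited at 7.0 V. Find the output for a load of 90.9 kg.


Vout = rated_output * Vex * (load / capacity).
Vout = 2.5 * 7.0 * (90.9 / 1000)
Vout = 2.5 * 7.0 * 0.0909
Vout = 1.591 mV

1.591 mV


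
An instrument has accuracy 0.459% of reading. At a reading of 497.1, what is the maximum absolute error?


Absolute error = (accuracy% / 100) * reading.
Error = (0.459 / 100) * 497.1
Error = 0.00459 * 497.1
Error = 2.2817

2.2817


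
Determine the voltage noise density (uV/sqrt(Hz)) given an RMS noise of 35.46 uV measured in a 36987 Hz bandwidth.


Noise spectral density = Vrms / sqrt(BW).
NSD = 35.46 / sqrt(36987)
NSD = 35.46 / 192.32
NSD = 0.1844 uV/sqrt(Hz)

0.1844 uV/sqrt(Hz)


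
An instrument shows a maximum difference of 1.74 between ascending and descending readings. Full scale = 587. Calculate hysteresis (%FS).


Hysteresis = (max difference / full scale) * 100%.
H = (1.74 / 587) * 100
H = 0.296 %FS

0.296 %FS


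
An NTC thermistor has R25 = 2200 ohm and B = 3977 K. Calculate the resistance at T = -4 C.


NTC thermistor equation: Rt = R25 * exp(B * (1/T - 1/T25)).
T in Kelvin: 269.15 K, T25 = 298.15 K
1/T - 1/T25 = 1/269.15 - 1/298.15 = 0.00036138
B * (1/T - 1/T25) = 3977 * 0.00036138 = 1.4372
Rt = 2200 * exp(1.4372) = 9259.8 ohm

9259.8 ohm


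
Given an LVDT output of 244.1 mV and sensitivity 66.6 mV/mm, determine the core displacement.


Displacement = Vout / sensitivity.
d = 244.1 / 66.6
d = 3.665 mm

3.665 mm


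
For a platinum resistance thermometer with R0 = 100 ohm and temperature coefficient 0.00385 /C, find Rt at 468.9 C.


The RTD equation: Rt = R0 * (1 + alpha * T).
Rt = 100 * (1 + 0.00385 * 468.9)
Rt = 100 * (1 + 1.805265)
Rt = 100 * 2.805265
Rt = 280.526 ohm

280.526 ohm


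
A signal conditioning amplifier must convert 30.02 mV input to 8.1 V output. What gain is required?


Gain = Vout / Vin (converting to same units).
G = 8.1 V / 30.02 mV
G = 8100.0 mV / 30.02 mV
G = 269.82

269.82


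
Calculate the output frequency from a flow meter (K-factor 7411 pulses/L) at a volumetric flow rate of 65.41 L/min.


Frequency = K * Q / 60 (converting L/min to L/s).
f = 7411 * 65.41 / 60
f = 484753.51 / 60
f = 8079.23 Hz

8079.23 Hz


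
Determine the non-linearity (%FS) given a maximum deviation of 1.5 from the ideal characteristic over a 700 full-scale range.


Linearity error = (max deviation / full scale) * 100%.
Linearity = (1.5 / 700) * 100
Linearity = 0.214 %FS

0.214 %FS


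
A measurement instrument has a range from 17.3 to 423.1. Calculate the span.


Span = upper range - lower range.
Span = 423.1 - (17.3)
Span = 405.8

405.8


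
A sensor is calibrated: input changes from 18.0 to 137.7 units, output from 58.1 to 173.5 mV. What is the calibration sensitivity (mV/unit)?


Sensitivity = (y2 - y1) / (x2 - x1).
S = (173.5 - 58.1) / (137.7 - 18.0)
S = 115.4 / 119.7
S = 0.9641 mV/unit

0.9641 mV/unit


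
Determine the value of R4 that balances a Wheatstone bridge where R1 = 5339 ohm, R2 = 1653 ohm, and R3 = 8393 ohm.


At balance: R1*R4 = R2*R3, so R4 = R2*R3/R1.
R4 = 1653 * 8393 / 5339
R4 = 13873629 / 5339
R4 = 2598.54 ohm

2598.54 ohm


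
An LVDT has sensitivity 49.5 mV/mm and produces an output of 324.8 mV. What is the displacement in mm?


Displacement = Vout / sensitivity.
d = 324.8 / 49.5
d = 6.562 mm

6.562 mm


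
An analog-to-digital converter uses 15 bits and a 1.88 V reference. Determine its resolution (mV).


The resolution (LSB) of an ADC is Vref / 2^n.
LSB = 1.88 / 2^15
LSB = 1.88 / 32768
LSB = 5.737e-05 V = 0.05737305 mV

0.05737305 mV


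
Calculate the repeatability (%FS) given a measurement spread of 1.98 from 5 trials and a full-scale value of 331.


Repeatability = (spread / full scale) * 100%.
R = (1.98 / 331) * 100
R = 0.598 %FS

0.598 %FS


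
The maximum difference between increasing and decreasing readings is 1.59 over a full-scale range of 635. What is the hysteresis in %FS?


Hysteresis = (max difference / full scale) * 100%.
H = (1.59 / 635) * 100
H = 0.25 %FS

0.25 %FS


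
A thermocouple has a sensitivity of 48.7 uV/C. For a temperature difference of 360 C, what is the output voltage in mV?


The thermocouple output V = sensitivity * dT.
V = 48.7 uV/C * 360 C
V = 17532.0 uV
V = 17.532 mV

17.532 mV


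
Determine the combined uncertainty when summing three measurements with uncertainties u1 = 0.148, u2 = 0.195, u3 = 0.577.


For a sum of independent quantities, uc = sqrt(u1^2 + u2^2 + u3^2).
uc = sqrt(0.148^2 + 0.195^2 + 0.577^2)
uc = sqrt(0.021904 + 0.038025 + 0.332929)
uc = 0.6268

0.6268


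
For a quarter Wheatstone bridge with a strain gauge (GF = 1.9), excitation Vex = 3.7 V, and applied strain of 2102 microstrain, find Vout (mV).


Quarter bridge output: Vout = (GF * epsilon * Vex) / 4.
Vout = (1.9 * 2102e-6 * 3.7) / 4
Vout = 0.01477706 / 4 V
Vout = 0.00369426 V = 3.6943 mV

3.6943 mV


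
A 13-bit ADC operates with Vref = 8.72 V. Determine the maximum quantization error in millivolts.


The maximum quantization error is +/- LSB/2.
LSB = Vref / 2^n = 8.72 / 8192 = 0.00106445 V
Max error = LSB / 2 = 0.00106445 / 2 = 0.00053223 V
Max error = 0.5322 mV

0.5322 mV


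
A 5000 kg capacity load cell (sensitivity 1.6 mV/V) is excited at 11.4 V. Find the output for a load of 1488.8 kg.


Vout = rated_output * Vex * (load / capacity).
Vout = 1.6 * 11.4 * (1488.8 / 5000)
Vout = 1.6 * 11.4 * 0.29776
Vout = 5.431 mV

5.431 mV


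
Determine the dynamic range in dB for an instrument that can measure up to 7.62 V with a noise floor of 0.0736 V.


Dynamic range = 20 * log10(Vmax / Vnoise).
DR = 20 * log10(7.62 / 0.0736)
DR = 20 * log10(103.53)
DR = 40.3 dB

40.3 dB


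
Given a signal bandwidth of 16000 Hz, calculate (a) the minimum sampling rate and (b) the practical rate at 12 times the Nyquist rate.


By Nyquist theorem, fs_min = 2 * fmax.
fs_min = 2 * 16000 = 32000 Hz
Practical rate = 12 * fs_min = 12 * 32000 = 384000 Hz

fs_min = 32000 Hz, fs_practical = 384000 Hz


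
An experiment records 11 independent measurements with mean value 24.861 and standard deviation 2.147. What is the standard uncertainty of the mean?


The standard uncertainty for Type A evaluation is u = s / sqrt(n).
u = 2.147 / sqrt(11)
u = 2.147 / 3.3166
u = 0.6473

0.6473


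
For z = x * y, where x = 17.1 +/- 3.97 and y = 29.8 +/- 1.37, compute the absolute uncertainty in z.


For a product z = x*y, the relative uncertainty is:
uz/z = sqrt((ux/x)^2 + (uy/y)^2)
Relative uncertainties: ux/x = 3.97/17.1 = 0.232164
uy/y = 1.37/29.8 = 0.045973
z = 17.1 * 29.8 = 509.6
uz = 509.6 * sqrt(0.232164^2 + 0.045973^2) = 120.603

120.603


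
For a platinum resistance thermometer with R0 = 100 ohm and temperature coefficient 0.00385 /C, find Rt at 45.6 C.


The RTD equation: Rt = R0 * (1 + alpha * T).
Rt = 100 * (1 + 0.00385 * 45.6)
Rt = 100 * (1 + 0.17556)
Rt = 100 * 1.17556
Rt = 117.556 ohm

117.556 ohm


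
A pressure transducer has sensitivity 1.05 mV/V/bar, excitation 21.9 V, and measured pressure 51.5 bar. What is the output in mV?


Output = sensitivity * Vex * P.
Vout = 1.05 * 21.9 * 51.5
Vout = 22.995 * 51.5
Vout = 1184.24 mV

1184.24 mV


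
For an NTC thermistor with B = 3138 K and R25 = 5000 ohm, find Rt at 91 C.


NTC thermistor equation: Rt = R25 * exp(B * (1/T - 1/T25)).
T in Kelvin: 364.15 K, T25 = 298.15 K
1/T - 1/T25 = 1/364.15 - 1/298.15 = -0.0006079
B * (1/T - 1/T25) = 3138 * -0.0006079 = -1.9076
Rt = 5000 * exp(-1.9076) = 742.2 ohm

742.2 ohm


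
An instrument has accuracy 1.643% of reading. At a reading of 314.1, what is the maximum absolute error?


Absolute error = (accuracy% / 100) * reading.
Error = (1.643 / 100) * 314.1
Error = 0.01643 * 314.1
Error = 5.1607

5.1607


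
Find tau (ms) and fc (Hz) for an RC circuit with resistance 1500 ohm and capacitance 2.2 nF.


Time constant: tau = R * C.
tau = 1500 * 2.20e-09 = 3.3e-06 s
tau = 0.0033 ms
Cutoff frequency: fc = 1 / (2*pi*R*C).
fc = 1 / (2*pi*3.3e-06) = 48228.77 Hz

tau = 0.0033 ms, fc = 48228.77 Hz


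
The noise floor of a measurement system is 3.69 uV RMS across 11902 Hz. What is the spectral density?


Noise spectral density = Vrms / sqrt(BW).
NSD = 3.69 / sqrt(11902)
NSD = 3.69 / 109.0963
NSD = 0.0338 uV/sqrt(Hz)

0.0338 uV/sqrt(Hz)


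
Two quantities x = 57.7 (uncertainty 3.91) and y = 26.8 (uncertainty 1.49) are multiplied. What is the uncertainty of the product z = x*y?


For a product z = x*y, the relative uncertainty is:
uz/z = sqrt((ux/x)^2 + (uy/y)^2)
Relative uncertainties: ux/x = 3.91/57.7 = 0.067764
uy/y = 1.49/26.8 = 0.055597
z = 57.7 * 26.8 = 1546.4
uz = 1546.4 * sqrt(0.067764^2 + 0.055597^2) = 135.543

135.543


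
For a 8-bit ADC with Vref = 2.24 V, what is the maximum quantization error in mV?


The maximum quantization error is +/- LSB/2.
LSB = Vref / 2^n = 2.24 / 256 = 0.00875 V
Max error = LSB / 2 = 0.00875 / 2 = 0.004375 V
Max error = 4.375 mV

4.375 mV


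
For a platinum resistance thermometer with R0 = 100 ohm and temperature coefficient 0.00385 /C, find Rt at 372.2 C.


The RTD equation: Rt = R0 * (1 + alpha * T).
Rt = 100 * (1 + 0.00385 * 372.2)
Rt = 100 * (1 + 1.43297)
Rt = 100 * 2.43297
Rt = 243.297 ohm

243.297 ohm


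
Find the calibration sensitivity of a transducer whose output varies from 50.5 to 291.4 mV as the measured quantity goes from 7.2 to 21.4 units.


Sensitivity = (y2 - y1) / (x2 - x1).
S = (291.4 - 50.5) / (21.4 - 7.2)
S = 240.9 / 14.2
S = 16.9648 mV/unit

16.9648 mV/unit


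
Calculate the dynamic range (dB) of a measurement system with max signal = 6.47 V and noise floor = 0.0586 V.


Dynamic range = 20 * log10(Vmax / Vnoise).
DR = 20 * log10(6.47 / 0.0586)
DR = 20 * log10(110.41)
DR = 40.86 dB

40.86 dB


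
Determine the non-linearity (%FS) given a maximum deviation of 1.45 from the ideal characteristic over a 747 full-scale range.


Linearity error = (max deviation / full scale) * 100%.
Linearity = (1.45 / 747) * 100
Linearity = 0.194 %FS

0.194 %FS


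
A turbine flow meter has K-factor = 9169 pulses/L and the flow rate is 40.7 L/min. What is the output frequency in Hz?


Frequency = K * Q / 60 (converting L/min to L/s).
f = 9169 * 40.7 / 60
f = 373178.3 / 60
f = 6219.64 Hz

6219.64 Hz


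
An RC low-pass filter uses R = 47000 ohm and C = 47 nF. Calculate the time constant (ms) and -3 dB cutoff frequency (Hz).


Time constant: tau = R * C.
tau = 47000 * 4.70e-08 = 0.002209 s
tau = 2.209 ms
Cutoff frequency: fc = 1 / (2*pi*R*C).
fc = 1 / (2*pi*0.002209) = 72.05 Hz

tau = 2.209 ms, fc = 72.05 Hz


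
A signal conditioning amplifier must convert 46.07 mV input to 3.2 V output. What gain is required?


Gain = Vout / Vin (converting to same units).
G = 3.2 V / 46.07 mV
G = 3200.0 mV / 46.07 mV
G = 69.46

69.46


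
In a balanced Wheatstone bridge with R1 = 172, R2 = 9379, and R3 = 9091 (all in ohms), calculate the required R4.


At balance: R1*R4 = R2*R3, so R4 = R2*R3/R1.
R4 = 9379 * 9091 / 172
R4 = 85264489 / 172
R4 = 495723.77 ohm

495723.77 ohm


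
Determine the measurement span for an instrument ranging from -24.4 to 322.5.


Span = upper range - lower range.
Span = 322.5 - (-24.4)
Span = 346.9

346.9


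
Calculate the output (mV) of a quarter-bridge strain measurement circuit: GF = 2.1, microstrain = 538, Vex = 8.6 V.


Quarter bridge output: Vout = (GF * epsilon * Vex) / 4.
Vout = (2.1 * 538e-6 * 8.6) / 4
Vout = 0.00971628 / 4 V
Vout = 0.00242907 V = 2.4291 mV

2.4291 mV


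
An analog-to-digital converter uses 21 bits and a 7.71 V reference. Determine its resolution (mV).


The resolution (LSB) of an ADC is Vref / 2^n.
LSB = 7.71 / 2^21
LSB = 7.71 / 2097152
LSB = 3.68e-06 V = 0.00367641 mV

0.00367641 mV


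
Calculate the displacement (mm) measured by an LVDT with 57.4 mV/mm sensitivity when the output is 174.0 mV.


Displacement = Vout / sensitivity.
d = 174.0 / 57.4
d = 3.031 mm

3.031 mm


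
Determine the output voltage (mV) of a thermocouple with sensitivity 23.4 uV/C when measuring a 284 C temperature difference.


The thermocouple output V = sensitivity * dT.
V = 23.4 uV/C * 284 C
V = 6645.6 uV
V = 6.646 mV

6.646 mV


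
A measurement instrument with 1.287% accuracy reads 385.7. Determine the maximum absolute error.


Absolute error = (accuracy% / 100) * reading.
Error = (1.287 / 100) * 385.7
Error = 0.01287 * 385.7
Error = 4.964

4.964


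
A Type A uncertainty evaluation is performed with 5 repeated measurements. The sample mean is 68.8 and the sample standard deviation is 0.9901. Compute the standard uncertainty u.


The standard uncertainty for Type A evaluation is u = s / sqrt(n).
u = 0.9901 / sqrt(5)
u = 0.9901 / 2.2361
u = 0.4428

0.4428


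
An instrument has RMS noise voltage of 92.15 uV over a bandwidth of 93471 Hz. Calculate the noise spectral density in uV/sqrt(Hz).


Noise spectral density = Vrms / sqrt(BW).
NSD = 92.15 / sqrt(93471)
NSD = 92.15 / 305.7303
NSD = 0.3014 uV/sqrt(Hz)

0.3014 uV/sqrt(Hz)


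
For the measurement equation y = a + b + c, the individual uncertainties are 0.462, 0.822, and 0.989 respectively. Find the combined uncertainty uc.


For a sum of independent quantities, uc = sqrt(u1^2 + u2^2 + u3^2).
uc = sqrt(0.462^2 + 0.822^2 + 0.989^2)
uc = sqrt(0.213444 + 0.675684 + 0.978121)
uc = 1.3665

1.3665


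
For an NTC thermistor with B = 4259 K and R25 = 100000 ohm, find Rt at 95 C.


NTC thermistor equation: Rt = R25 * exp(B * (1/T - 1/T25)).
T in Kelvin: 368.15 K, T25 = 298.15 K
1/T - 1/T25 = 1/368.15 - 1/298.15 = -0.00063773
B * (1/T - 1/T25) = 4259 * -0.00063773 = -2.7161
Rt = 100000 * exp(-2.7161) = 6613.2 ohm

6613.2 ohm


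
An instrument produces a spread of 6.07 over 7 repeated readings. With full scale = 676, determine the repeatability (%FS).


Repeatability = (spread / full scale) * 100%.
R = (6.07 / 676) * 100
R = 0.898 %FS

0.898 %FS


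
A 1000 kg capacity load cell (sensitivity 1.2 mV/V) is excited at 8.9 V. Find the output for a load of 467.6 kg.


Vout = rated_output * Vex * (load / capacity).
Vout = 1.2 * 8.9 * (467.6 / 1000)
Vout = 1.2 * 8.9 * 0.4676
Vout = 4.994 mV

4.994 mV


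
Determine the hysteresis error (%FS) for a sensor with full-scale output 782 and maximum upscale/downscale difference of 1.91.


Hysteresis = (max difference / full scale) * 100%.
H = (1.91 / 782) * 100
H = 0.244 %FS

0.244 %FS


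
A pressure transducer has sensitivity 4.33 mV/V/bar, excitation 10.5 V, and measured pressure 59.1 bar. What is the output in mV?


Output = sensitivity * Vex * P.
Vout = 4.33 * 10.5 * 59.1
Vout = 45.465 * 59.1
Vout = 2686.98 mV

2686.98 mV


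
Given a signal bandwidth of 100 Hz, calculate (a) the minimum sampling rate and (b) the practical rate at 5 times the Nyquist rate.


By Nyquist theorem, fs_min = 2 * fmax.
fs_min = 2 * 100 = 200 Hz
Practical rate = 5 * fs_min = 5 * 200 = 1000 Hz

fs_min = 200 Hz, fs_practical = 1000 Hz


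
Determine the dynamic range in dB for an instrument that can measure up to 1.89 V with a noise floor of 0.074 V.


Dynamic range = 20 * log10(Vmax / Vnoise).
DR = 20 * log10(1.89 / 0.074)
DR = 20 * log10(25.54)
DR = 28.14 dB

28.14 dB


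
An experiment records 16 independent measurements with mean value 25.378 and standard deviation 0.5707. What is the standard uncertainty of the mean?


The standard uncertainty for Type A evaluation is u = s / sqrt(n).
u = 0.5707 / sqrt(16)
u = 0.5707 / 4.0
u = 0.1427

0.1427


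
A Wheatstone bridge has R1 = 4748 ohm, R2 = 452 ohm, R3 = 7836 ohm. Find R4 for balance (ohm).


At balance: R1*R4 = R2*R3, so R4 = R2*R3/R1.
R4 = 452 * 7836 / 4748
R4 = 3541872 / 4748
R4 = 745.97 ohm

745.97 ohm


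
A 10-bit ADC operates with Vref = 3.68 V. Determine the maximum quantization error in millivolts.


The maximum quantization error is +/- LSB/2.
LSB = Vref / 2^n = 3.68 / 1024 = 0.00359375 V
Max error = LSB / 2 = 0.00359375 / 2 = 0.00179688 V
Max error = 1.7969 mV

1.7969 mV


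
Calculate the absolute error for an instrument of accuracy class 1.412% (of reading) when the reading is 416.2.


Absolute error = (accuracy% / 100) * reading.
Error = (1.412 / 100) * 416.2
Error = 0.01412 * 416.2
Error = 5.8767

5.8767


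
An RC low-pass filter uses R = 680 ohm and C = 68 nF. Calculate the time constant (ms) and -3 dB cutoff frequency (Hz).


Time constant: tau = R * C.
tau = 680 * 6.80e-08 = 4.624e-05 s
tau = 0.0462 ms
Cutoff frequency: fc = 1 / (2*pi*R*C).
fc = 1 / (2*pi*4.624e-05) = 3441.93 Hz

tau = 0.0462 ms, fc = 3441.93 Hz


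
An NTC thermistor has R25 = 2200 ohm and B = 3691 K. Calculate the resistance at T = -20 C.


NTC thermistor equation: Rt = R25 * exp(B * (1/T - 1/T25)).
T in Kelvin: 253.15 K, T25 = 298.15 K
1/T - 1/T25 = 1/253.15 - 1/298.15 = 0.00059621
B * (1/T - 1/T25) = 3691 * 0.00059621 = 2.2006
Rt = 2200 * exp(2.2006) = 19867.2 ohm

19867.2 ohm


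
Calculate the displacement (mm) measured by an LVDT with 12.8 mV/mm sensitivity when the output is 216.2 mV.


Displacement = Vout / sensitivity.
d = 216.2 / 12.8
d = 16.891 mm

16.891 mm


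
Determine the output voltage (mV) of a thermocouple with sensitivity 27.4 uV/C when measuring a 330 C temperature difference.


The thermocouple output V = sensitivity * dT.
V = 27.4 uV/C * 330 C
V = 9042.0 uV
V = 9.042 mV

9.042 mV


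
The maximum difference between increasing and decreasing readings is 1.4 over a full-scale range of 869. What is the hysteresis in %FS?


Hysteresis = (max difference / full scale) * 100%.
H = (1.4 / 869) * 100
H = 0.161 %FS

0.161 %FS


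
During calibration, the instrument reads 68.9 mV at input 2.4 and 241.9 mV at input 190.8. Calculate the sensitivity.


Sensitivity = (y2 - y1) / (x2 - x1).
S = (241.9 - 68.9) / (190.8 - 2.4)
S = 173.0 / 188.4
S = 0.9183 mV/unit

0.9183 mV/unit


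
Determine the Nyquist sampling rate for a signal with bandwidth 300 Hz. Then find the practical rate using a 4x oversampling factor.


By Nyquist theorem, fs_min = 2 * fmax.
fs_min = 2 * 300 = 600 Hz
Practical rate = 4 * fs_min = 4 * 600 = 2400 Hz

fs_min = 600 Hz, fs_practical = 2400 Hz


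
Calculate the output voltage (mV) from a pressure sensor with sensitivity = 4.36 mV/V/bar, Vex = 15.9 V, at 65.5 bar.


Output = sensitivity * Vex * P.
Vout = 4.36 * 15.9 * 65.5
Vout = 69.324 * 65.5
Vout = 4540.72 mV

4540.72 mV


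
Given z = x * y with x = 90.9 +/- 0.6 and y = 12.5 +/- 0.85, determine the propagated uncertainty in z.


For a product z = x*y, the relative uncertainty is:
uz/z = sqrt((ux/x)^2 + (uy/y)^2)
Relative uncertainties: ux/x = 0.6/90.9 = 0.006601
uy/y = 0.85/12.5 = 0.068
z = 90.9 * 12.5 = 1136.2
uz = 1136.2 * sqrt(0.006601^2 + 0.068^2) = 77.628

77.628


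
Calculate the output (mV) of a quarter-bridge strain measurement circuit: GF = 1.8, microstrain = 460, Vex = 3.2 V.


Quarter bridge output: Vout = (GF * epsilon * Vex) / 4.
Vout = (1.8 * 460e-6 * 3.2) / 4
Vout = 0.0026496 / 4 V
Vout = 0.0006624 V = 0.6624 mV

0.6624 mV


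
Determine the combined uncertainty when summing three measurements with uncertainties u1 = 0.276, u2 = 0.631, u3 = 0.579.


For a sum of independent quantities, uc = sqrt(u1^2 + u2^2 + u3^2).
uc = sqrt(0.276^2 + 0.631^2 + 0.579^2)
uc = sqrt(0.076176 + 0.398161 + 0.335241)
uc = 0.8998

0.8998


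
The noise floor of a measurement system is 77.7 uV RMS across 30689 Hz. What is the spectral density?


Noise spectral density = Vrms / sqrt(BW).
NSD = 77.7 / sqrt(30689)
NSD = 77.7 / 175.1828
NSD = 0.4435 uV/sqrt(Hz)

0.4435 uV/sqrt(Hz)


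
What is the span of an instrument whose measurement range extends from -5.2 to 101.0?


Span = upper range - lower range.
Span = 101.0 - (-5.2)
Span = 106.2

106.2


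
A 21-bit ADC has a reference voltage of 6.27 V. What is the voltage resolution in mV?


The resolution (LSB) of an ADC is Vref / 2^n.
LSB = 6.27 / 2^21
LSB = 6.27 / 2097152
LSB = 2.99e-06 V = 0.00298977 mV

0.00298977 mV


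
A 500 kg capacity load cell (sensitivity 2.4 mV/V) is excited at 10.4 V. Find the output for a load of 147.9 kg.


Vout = rated_output * Vex * (load / capacity).
Vout = 2.4 * 10.4 * (147.9 / 500)
Vout = 2.4 * 10.4 * 0.2958
Vout = 7.383 mV

7.383 mV


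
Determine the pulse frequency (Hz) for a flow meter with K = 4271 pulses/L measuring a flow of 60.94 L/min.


Frequency = K * Q / 60 (converting L/min to L/s).
f = 4271 * 60.94 / 60
f = 260274.74 / 60
f = 4337.91 Hz

4337.91 Hz


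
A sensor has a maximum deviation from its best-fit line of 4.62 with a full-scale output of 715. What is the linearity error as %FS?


Linearity error = (max deviation / full scale) * 100%.
Linearity = (4.62 / 715) * 100
Linearity = 0.646 %FS

0.646 %FS


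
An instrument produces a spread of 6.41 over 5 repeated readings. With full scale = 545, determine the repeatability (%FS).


Repeatability = (spread / full scale) * 100%.
R = (6.41 / 545) * 100
R = 1.176 %FS

1.176 %FS


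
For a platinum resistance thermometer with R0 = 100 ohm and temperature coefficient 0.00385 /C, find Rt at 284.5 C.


The RTD equation: Rt = R0 * (1 + alpha * T).
Rt = 100 * (1 + 0.00385 * 284.5)
Rt = 100 * (1 + 1.095325)
Rt = 100 * 2.095325
Rt = 209.532 ohm

209.532 ohm


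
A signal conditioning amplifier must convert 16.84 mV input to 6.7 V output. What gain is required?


Gain = Vout / Vin (converting to same units).
G = 6.7 V / 16.84 mV
G = 6700.0 mV / 16.84 mV
G = 397.86

397.86


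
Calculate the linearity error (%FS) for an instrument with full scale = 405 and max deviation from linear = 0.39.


Linearity error = (max deviation / full scale) * 100%.
Linearity = (0.39 / 405) * 100
Linearity = 0.096 %FS

0.096 %FS


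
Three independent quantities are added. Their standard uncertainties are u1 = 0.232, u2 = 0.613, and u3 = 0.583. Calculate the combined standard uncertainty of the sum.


For a sum of independent quantities, uc = sqrt(u1^2 + u2^2 + u3^2).
uc = sqrt(0.232^2 + 0.613^2 + 0.583^2)
uc = sqrt(0.053824 + 0.375769 + 0.339889)
uc = 0.8772

0.8772


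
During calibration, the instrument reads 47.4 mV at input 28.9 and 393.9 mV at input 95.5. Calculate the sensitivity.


Sensitivity = (y2 - y1) / (x2 - x1).
S = (393.9 - 47.4) / (95.5 - 28.9)
S = 346.5 / 66.6
S = 5.2027 mV/unit

5.2027 mV/unit


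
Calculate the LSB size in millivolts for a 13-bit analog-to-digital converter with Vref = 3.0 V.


The resolution (LSB) of an ADC is Vref / 2^n.
LSB = 3.0 / 2^13
LSB = 3.0 / 8192
LSB = 0.00036621 V = 0.36621094 mV

0.36621094 mV


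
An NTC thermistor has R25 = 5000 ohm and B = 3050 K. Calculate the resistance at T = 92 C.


NTC thermistor equation: Rt = R25 * exp(B * (1/T - 1/T25)).
T in Kelvin: 365.15 K, T25 = 298.15 K
1/T - 1/T25 = 1/365.15 - 1/298.15 = -0.00061542
B * (1/T - 1/T25) = 3050 * -0.00061542 = -1.877
Rt = 5000 * exp(-1.877) = 765.2 ohm

765.2 ohm


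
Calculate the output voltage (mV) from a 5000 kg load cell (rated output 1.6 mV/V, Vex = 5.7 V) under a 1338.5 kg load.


Vout = rated_output * Vex * (load / capacity).
Vout = 1.6 * 5.7 * (1338.5 / 5000)
Vout = 1.6 * 5.7 * 0.2677
Vout = 2.441 mV

2.441 mV


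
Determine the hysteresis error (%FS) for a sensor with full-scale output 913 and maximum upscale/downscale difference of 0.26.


Hysteresis = (max difference / full scale) * 100%.
H = (0.26 / 913) * 100
H = 0.028 %FS

0.028 %FS


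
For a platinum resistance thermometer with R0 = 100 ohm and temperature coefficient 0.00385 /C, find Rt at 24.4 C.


The RTD equation: Rt = R0 * (1 + alpha * T).
Rt = 100 * (1 + 0.00385 * 24.4)
Rt = 100 * (1 + 0.09394)
Rt = 100 * 1.09394
Rt = 109.394 ohm

109.394 ohm


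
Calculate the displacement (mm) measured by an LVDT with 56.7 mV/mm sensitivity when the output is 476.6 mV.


Displacement = Vout / sensitivity.
d = 476.6 / 56.7
d = 8.406 mm

8.406 mm


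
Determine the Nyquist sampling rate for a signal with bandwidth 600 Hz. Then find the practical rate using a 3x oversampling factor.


By Nyquist theorem, fs_min = 2 * fmax.
fs_min = 2 * 600 = 1200 Hz
Practical rate = 3 * fs_min = 3 * 1200 = 3600 Hz

fs_min = 1200 Hz, fs_practical = 3600 Hz


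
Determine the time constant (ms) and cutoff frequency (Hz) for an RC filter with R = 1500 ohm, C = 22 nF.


Time constant: tau = R * C.
tau = 1500 * 2.20e-08 = 3.3e-05 s
tau = 0.033 ms
Cutoff frequency: fc = 1 / (2*pi*R*C).
fc = 1 / (2*pi*3.3e-05) = 4822.88 Hz

tau = 0.033 ms, fc = 4822.88 Hz


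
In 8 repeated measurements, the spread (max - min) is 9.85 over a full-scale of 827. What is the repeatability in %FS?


Repeatability = (spread / full scale) * 100%.
R = (9.85 / 827) * 100
R = 1.191 %FS

1.191 %FS


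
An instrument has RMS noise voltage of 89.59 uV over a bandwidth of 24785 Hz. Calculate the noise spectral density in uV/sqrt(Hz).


Noise spectral density = Vrms / sqrt(BW).
NSD = 89.59 / sqrt(24785)
NSD = 89.59 / 157.4325
NSD = 0.5691 uV/sqrt(Hz)

0.5691 uV/sqrt(Hz)


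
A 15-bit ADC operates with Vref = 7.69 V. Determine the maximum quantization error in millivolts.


The maximum quantization error is +/- LSB/2.
LSB = Vref / 2^n = 7.69 / 32768 = 0.00023468 V
Max error = LSB / 2 = 0.00023468 / 2 = 0.00011734 V
Max error = 0.1173 mV

0.1173 mV


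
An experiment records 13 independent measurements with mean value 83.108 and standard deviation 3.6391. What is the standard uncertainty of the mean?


The standard uncertainty for Type A evaluation is u = s / sqrt(n).
u = 3.6391 / sqrt(13)
u = 3.6391 / 3.6056
u = 1.0093

1.0093


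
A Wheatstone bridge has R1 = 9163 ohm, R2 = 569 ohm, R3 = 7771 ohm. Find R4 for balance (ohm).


At balance: R1*R4 = R2*R3, so R4 = R2*R3/R1.
R4 = 569 * 7771 / 9163
R4 = 4421699 / 9163
R4 = 482.56 ohm

482.56 ohm


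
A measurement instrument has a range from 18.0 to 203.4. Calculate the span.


Span = upper range - lower range.
Span = 203.4 - (18.0)
Span = 185.4

185.4


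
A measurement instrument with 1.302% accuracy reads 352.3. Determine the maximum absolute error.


Absolute error = (accuracy% / 100) * reading.
Error = (1.302 / 100) * 352.3
Error = 0.01302 * 352.3
Error = 4.5869

4.5869


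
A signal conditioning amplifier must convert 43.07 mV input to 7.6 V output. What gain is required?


Gain = Vout / Vin (converting to same units).
G = 7.6 V / 43.07 mV
G = 7600.0 mV / 43.07 mV
G = 176.46

176.46


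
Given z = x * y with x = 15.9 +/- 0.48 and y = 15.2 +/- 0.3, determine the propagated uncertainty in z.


For a product z = x*y, the relative uncertainty is:
uz/z = sqrt((ux/x)^2 + (uy/y)^2)
Relative uncertainties: ux/x = 0.48/15.9 = 0.030189
uy/y = 0.3/15.2 = 0.019737
z = 15.9 * 15.2 = 241.7
uz = 241.7 * sqrt(0.030189^2 + 0.019737^2) = 8.717

8.717


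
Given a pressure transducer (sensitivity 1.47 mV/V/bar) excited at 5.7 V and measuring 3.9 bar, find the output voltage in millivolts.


Output = sensitivity * Vex * P.
Vout = 1.47 * 5.7 * 3.9
Vout = 8.379 * 3.9
Vout = 32.68 mV

32.68 mV


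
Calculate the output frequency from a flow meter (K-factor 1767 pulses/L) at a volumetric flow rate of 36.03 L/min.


Frequency = K * Q / 60 (converting L/min to L/s).
f = 1767 * 36.03 / 60
f = 63665.01 / 60
f = 1061.08 Hz

1061.08 Hz


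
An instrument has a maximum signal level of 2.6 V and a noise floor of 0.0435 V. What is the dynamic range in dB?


Dynamic range = 20 * log10(Vmax / Vnoise).
DR = 20 * log10(2.6 / 0.0435)
DR = 20 * log10(59.77)
DR = 35.53 dB

35.53 dB


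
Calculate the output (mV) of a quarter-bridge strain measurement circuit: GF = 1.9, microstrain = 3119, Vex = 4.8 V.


Quarter bridge output: Vout = (GF * epsilon * Vex) / 4.
Vout = (1.9 * 3119e-6 * 4.8) / 4
Vout = 0.02844528 / 4 V
Vout = 0.00711132 V = 7.1113 mV

7.1113 mV


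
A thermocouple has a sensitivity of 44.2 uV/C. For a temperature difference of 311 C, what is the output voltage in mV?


The thermocouple output V = sensitivity * dT.
V = 44.2 uV/C * 311 C
V = 13746.2 uV
V = 13.746 mV

13.746 mV


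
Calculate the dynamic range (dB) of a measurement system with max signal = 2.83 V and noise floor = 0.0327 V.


Dynamic range = 20 * log10(Vmax / Vnoise).
DR = 20 * log10(2.83 / 0.0327)
DR = 20 * log10(86.54)
DR = 38.74 dB

38.74 dB


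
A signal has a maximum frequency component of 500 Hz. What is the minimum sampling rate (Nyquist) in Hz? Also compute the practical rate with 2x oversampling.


By Nyquist theorem, fs_min = 2 * fmax.
fs_min = 2 * 500 = 1000 Hz
Practical rate = 2 * fs_min = 2 * 1000 = 2000 Hz

fs_min = 1000 Hz, fs_practical = 2000 Hz


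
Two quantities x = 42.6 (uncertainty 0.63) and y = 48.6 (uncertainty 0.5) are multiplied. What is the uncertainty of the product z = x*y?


For a product z = x*y, the relative uncertainty is:
uz/z = sqrt((ux/x)^2 + (uy/y)^2)
Relative uncertainties: ux/x = 0.63/42.6 = 0.014789
uy/y = 0.5/48.6 = 0.010288
z = 42.6 * 48.6 = 2070.4
uz = 2070.4 * sqrt(0.014789^2 + 0.010288^2) = 37.298

37.298


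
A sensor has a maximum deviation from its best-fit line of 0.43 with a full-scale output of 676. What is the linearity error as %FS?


Linearity error = (max deviation / full scale) * 100%.
Linearity = (0.43 / 676) * 100
Linearity = 0.064 %FS

0.064 %FS
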